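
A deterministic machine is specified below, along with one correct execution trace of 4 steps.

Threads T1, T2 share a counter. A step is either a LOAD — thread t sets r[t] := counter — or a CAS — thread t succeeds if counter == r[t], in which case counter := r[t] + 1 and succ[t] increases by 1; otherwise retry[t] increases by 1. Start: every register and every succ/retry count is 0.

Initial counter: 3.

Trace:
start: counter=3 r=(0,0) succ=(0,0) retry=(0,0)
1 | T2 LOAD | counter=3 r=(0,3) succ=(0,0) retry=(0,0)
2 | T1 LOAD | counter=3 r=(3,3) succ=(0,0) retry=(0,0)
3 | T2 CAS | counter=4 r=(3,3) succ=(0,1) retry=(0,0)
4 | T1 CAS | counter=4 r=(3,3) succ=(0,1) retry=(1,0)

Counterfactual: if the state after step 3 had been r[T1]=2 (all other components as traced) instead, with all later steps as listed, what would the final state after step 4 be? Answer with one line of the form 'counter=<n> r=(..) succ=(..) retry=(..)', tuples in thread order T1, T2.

counter=4 r=(2,3) succ=(0,1) retry=(1,0)

state after step 3 := counter=4 r=(2,3) succ=(0,1) retry=(0,0)
4 | T1 CAS | counter=4 r=(2,3) succ=(0,1) retry=(1,0)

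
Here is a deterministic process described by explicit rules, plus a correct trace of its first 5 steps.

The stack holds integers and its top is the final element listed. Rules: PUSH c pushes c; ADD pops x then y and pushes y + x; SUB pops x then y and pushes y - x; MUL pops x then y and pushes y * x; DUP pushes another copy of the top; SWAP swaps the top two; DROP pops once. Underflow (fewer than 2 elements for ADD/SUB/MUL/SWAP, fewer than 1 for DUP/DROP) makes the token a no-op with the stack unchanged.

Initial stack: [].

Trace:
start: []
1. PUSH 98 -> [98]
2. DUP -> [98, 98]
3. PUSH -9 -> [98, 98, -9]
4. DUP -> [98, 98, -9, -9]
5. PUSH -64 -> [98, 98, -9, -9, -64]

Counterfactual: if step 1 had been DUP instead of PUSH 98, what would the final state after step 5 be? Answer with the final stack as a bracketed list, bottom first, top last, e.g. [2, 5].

(re-executing from step 1 with the substitution; state before step 1: [])
1. DUP -> []
2. DUP -> []
3. PUSH -9 -> [-9]
4. DUP -> [-9, -9]
5. PUSH -64 -> [-9, -9, -64]

[-9, -9, -64]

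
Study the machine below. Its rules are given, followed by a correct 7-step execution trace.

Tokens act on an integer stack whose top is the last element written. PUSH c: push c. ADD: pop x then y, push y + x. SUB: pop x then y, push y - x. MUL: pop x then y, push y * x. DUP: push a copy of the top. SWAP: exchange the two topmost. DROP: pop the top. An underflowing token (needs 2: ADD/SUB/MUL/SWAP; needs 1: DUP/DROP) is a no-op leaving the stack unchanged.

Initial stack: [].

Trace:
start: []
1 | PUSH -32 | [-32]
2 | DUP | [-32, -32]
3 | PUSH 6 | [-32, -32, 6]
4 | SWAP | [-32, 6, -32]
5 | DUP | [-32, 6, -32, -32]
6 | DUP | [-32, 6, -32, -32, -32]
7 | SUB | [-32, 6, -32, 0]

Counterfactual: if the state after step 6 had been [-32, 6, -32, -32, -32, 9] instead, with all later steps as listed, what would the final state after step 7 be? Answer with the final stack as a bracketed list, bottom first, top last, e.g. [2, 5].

[-32, 6, -32, -32, -41]

state after step 6 := [-32, 6, -32, -32, -32, 9]
7 | SUB | [-32, 6, -32, -32, -41]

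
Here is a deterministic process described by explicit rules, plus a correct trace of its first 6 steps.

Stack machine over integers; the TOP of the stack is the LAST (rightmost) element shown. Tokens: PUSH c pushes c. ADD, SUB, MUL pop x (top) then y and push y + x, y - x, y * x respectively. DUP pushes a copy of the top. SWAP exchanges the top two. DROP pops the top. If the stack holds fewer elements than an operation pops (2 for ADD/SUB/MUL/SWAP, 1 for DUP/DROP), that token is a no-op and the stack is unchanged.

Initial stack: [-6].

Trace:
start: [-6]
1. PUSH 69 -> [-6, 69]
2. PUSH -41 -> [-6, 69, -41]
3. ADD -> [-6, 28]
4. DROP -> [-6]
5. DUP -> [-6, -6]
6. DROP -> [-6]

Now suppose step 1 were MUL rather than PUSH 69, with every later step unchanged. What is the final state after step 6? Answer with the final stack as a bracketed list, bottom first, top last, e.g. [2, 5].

[]

(re-executing from step 1 with the substitution; state before step 1: [-6])
1. MUL -> [-6]
2. PUSH -41 -> [-6, -41]
3. ADD -> [-47]
4. DROP -> []
5. DUP -> []
6. DROP -> []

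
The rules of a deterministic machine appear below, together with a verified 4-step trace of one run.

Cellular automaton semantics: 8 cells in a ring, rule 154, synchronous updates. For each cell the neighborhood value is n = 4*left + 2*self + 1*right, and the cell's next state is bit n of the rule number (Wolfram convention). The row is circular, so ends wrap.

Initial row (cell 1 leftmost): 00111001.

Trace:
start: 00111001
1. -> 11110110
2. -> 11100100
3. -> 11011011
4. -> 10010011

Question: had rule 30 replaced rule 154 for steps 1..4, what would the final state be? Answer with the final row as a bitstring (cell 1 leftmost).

(re-executing steps 1..4 under rule 30; state before step 1: 00111001)
1. -> 11100111
2. -> 00011100
3. -> 00110010
4. -> 01101111

01101111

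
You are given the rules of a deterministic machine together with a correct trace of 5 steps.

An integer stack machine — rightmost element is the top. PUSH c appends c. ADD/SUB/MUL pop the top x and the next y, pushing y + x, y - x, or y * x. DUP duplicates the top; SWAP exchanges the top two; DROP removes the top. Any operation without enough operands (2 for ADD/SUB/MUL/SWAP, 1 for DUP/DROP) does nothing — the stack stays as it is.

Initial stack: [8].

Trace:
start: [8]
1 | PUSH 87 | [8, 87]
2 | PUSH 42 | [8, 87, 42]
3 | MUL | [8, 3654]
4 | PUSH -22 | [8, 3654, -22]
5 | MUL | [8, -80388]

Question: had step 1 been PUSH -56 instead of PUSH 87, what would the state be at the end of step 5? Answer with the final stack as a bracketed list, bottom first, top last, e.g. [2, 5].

[8, 51744]

(re-executing from step 1 with the substitution; state before step 1: [8])
1 | PUSH -56 | [8, -56]
2 | PUSH 42 | [8, -56, 42]
3 | MUL | [8, -2352]
4 | PUSH -22 | [8, -2352, -22]
5 | MUL | [8, 51744]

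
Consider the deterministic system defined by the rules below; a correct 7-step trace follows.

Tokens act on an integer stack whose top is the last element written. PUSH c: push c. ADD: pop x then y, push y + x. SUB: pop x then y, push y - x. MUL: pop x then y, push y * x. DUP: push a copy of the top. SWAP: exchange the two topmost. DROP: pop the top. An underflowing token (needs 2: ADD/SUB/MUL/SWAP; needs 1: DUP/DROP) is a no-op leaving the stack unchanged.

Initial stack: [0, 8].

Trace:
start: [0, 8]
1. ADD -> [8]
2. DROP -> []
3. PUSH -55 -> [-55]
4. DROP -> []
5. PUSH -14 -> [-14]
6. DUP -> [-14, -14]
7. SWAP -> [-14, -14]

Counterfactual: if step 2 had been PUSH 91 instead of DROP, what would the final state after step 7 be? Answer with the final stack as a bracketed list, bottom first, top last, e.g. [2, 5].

[8, 91, -14, -14]

(re-executing from step 2 with the substitution; state before step 2: [8])
2. PUSH 91 -> [8, 91]
3. PUSH -55 -> [8, 91, -55]
4. DROP -> [8, 91]
5. PUSH -14 -> [8, 91, -14]
6. DUP -> [8, 91, -14, -14]
7. SWAP -> [8, 91, -14, -14]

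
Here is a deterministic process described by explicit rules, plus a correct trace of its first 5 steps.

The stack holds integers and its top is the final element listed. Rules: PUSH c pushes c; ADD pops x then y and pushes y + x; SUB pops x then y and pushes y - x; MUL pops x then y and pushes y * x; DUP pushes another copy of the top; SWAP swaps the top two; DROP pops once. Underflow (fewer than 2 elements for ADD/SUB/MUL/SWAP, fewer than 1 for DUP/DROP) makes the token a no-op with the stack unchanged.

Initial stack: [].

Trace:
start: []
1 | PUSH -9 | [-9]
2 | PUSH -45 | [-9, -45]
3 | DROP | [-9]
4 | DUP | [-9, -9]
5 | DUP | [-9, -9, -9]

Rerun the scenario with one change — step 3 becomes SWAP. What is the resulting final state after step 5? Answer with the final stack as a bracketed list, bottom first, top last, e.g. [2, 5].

(re-executing from step 3 with the substitution; state before step 3: [-9, -45])
3 | SWAP | [-45, -9]
4 | DUP | [-45, -9, -9]
5 | DUP | [-45, -9, -9, -9]

[-45, -9, -9, -9]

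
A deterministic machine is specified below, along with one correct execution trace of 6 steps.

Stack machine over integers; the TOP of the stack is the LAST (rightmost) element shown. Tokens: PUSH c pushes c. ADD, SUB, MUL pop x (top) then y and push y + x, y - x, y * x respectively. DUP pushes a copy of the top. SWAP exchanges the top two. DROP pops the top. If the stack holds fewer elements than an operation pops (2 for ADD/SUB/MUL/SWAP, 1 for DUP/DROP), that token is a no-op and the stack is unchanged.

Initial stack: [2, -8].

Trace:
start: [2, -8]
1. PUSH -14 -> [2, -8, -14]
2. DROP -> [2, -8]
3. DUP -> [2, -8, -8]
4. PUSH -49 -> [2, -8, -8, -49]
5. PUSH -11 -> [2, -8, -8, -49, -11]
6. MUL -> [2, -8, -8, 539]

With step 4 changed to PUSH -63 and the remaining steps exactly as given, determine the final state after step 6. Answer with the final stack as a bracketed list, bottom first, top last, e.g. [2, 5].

[2, -8, -8, 693]

(re-executing from step 4 with the substitution; state before step 4: [2, -8, -8])
4. PUSH -63 -> [2, -8, -8, -63]
5. PUSH -11 -> [2, -8, -8, -63, -11]
6. MUL -> [2, -8, -8, 693]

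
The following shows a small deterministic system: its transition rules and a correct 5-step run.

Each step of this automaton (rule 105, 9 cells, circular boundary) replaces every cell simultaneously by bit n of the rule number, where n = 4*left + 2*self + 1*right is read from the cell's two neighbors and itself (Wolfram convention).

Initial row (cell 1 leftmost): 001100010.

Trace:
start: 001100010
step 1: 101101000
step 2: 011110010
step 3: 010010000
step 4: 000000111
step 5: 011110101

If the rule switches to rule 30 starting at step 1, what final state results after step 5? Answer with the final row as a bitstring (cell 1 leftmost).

(re-executing steps 1..5 under rule 30; state before step 1: 001100010)
step 1: 011010111
step 2: 010010100
step 3: 111110110
step 4: 100000100
step 5: 110001111

110001111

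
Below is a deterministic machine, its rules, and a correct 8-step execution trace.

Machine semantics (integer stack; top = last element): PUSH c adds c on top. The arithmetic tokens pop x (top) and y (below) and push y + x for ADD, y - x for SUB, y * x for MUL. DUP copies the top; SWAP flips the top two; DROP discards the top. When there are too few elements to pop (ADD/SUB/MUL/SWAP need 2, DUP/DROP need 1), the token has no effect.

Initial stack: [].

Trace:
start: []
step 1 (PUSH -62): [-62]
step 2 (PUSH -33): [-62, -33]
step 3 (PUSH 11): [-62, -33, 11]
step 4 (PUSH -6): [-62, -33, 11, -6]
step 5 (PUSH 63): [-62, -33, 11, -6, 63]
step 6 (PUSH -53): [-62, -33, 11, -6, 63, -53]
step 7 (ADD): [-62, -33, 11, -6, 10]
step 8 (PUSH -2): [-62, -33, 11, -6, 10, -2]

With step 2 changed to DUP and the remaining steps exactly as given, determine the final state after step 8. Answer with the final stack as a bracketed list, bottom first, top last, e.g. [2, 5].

[-62, -62, 11, -6, 10, -2]

(re-executing from step 2 with the substitution; state before step 2: [-62])
step 2 (DUP): [-62, -62]
step 3 (PUSH 11): [-62, -62, 11]
step 4 (PUSH -6): [-62, -62, 11, -6]
step 5 (PUSH 63): [-62, -62, 11, -6, 63]
step 6 (PUSH -53): [-62, -62, 11, -6, 63, -53]
step 7 (ADD): [-62, -62, 11, -6, 10]
step 8 (PUSH -2): [-62, -62, 11, -6, 10, -2]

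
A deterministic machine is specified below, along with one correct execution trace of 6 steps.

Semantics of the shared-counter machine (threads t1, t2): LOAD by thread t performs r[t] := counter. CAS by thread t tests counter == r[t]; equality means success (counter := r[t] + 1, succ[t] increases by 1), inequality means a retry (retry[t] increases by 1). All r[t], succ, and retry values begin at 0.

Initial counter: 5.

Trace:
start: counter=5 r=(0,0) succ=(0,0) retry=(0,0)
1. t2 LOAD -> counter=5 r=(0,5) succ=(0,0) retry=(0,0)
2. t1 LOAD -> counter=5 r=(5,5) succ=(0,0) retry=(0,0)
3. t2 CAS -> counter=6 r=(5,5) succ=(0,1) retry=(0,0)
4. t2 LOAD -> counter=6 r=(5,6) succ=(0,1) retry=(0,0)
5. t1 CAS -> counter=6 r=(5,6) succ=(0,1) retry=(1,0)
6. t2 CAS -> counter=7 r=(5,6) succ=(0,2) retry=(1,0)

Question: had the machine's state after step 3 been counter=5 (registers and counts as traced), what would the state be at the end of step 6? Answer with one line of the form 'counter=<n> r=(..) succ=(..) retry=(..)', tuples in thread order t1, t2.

state after step 3 := counter=5 r=(5,5) succ=(0,1) retry=(0,0)
4. t2 LOAD -> counter=5 r=(5,5) succ=(0,1) retry=(0,0)
5. t1 CAS -> counter=6 r=(5,5) succ=(1,1) retry=(0,0)
6. t2 CAS -> counter=6 r=(5,5) succ=(1,1) retry=(0,1)

counter=6 r=(5,5) succ=(1,1) retry=(0,1)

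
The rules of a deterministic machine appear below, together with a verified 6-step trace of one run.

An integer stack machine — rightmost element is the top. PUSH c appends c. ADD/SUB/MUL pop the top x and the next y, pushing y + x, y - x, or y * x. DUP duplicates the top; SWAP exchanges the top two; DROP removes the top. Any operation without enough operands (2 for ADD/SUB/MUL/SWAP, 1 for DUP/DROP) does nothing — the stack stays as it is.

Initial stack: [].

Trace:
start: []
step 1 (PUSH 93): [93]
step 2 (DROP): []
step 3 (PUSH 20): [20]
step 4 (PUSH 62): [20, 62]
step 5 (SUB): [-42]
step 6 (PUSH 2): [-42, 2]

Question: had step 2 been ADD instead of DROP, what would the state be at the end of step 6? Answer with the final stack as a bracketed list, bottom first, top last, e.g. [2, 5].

[93, -42, 2]

(re-executing from step 2 with the substitution; state before step 2: [93])
step 2 (ADD): [93]
step 3 (PUSH 20): [93, 20]
step 4 (PUSH 62): [93, 20, 62]
step 5 (SUB): [93, -42]
step 6 (PUSH 2): [93, -42, 2]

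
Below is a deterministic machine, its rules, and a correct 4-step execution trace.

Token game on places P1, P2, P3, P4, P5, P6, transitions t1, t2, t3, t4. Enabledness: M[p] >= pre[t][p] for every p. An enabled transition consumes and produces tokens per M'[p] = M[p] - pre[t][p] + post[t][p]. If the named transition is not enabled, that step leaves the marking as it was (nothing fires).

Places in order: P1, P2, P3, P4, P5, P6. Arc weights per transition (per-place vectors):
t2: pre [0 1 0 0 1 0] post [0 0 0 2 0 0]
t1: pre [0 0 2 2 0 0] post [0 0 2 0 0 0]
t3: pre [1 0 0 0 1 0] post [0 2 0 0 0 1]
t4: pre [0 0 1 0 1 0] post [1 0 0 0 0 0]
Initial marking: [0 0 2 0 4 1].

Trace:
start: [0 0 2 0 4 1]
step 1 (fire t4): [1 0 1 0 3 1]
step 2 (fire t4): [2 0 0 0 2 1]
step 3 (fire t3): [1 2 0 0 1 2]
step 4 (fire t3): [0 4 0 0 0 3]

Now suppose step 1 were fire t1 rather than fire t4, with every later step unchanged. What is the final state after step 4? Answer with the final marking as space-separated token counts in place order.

(re-executing from step 1 with the substitution; state before step 1: [0 0 2 0 4 1])
step 1 (fire t1): [0 0 2 0 4 1]
step 2 (fire t4): [1 0 1 0 3 1]
step 3 (fire t3): [0 2 1 0 2 2]
step 4 (fire t3): [0 2 1 0 2 2]

0 2 1 0 2 2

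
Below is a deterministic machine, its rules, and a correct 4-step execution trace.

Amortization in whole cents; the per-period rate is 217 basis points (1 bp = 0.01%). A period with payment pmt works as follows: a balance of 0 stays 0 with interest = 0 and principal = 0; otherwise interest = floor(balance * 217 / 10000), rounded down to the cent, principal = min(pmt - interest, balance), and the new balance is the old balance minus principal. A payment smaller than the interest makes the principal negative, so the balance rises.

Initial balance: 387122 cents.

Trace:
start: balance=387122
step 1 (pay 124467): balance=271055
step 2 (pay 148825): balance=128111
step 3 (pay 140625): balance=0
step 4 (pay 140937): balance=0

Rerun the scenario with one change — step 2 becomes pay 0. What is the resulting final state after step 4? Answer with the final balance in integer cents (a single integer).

4471

(re-executing from step 2 with the substitution; state before step 2: balance=271055)
step 2 (pay 0): balance=276936
step 3 (pay 140625): balance=142320
step 4 (pay 140937): balance=4471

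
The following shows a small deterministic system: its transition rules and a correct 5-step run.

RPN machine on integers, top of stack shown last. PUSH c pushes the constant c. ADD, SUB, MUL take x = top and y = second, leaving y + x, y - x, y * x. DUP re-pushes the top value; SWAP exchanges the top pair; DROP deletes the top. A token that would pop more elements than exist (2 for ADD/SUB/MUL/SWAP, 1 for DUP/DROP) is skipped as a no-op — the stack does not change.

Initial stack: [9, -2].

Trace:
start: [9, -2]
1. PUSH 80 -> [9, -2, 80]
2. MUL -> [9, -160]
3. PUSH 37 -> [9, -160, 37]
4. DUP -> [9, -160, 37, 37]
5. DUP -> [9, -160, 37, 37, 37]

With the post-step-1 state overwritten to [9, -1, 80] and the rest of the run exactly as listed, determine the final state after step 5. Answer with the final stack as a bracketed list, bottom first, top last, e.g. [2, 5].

state after step 1 := [9, -1, 80]
2. MUL -> [9, -80]
3. PUSH 37 -> [9, -80, 37]
4. DUP -> [9, -80, 37, 37]
5. DUP -> [9, -80, 37, 37, 37]

[9, -80, 37, 37, 37]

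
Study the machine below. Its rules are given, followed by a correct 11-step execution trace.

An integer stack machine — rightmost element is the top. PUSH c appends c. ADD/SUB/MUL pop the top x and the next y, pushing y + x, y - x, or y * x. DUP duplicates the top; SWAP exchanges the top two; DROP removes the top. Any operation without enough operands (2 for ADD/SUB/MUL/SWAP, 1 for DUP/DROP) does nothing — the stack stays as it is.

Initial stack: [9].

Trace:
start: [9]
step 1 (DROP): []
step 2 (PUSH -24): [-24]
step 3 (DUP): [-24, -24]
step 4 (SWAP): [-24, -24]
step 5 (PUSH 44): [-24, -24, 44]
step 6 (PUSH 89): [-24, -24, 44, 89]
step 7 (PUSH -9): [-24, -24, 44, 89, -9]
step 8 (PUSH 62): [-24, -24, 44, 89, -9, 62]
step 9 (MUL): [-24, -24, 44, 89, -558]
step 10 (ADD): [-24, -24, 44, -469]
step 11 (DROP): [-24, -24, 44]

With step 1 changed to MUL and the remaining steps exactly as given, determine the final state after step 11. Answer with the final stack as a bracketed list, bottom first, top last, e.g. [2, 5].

(re-executing from step 1 with the substitution; state before step 1: [9])
step 1 (MUL): [9]
step 2 (PUSH -24): [9, -24]
step 3 (DUP): [9, -24, -24]
step 4 (SWAP): [9, -24, -24]
step 5 (PUSH 44): [9, -24, -24, 44]
step 6 (PUSH 89): [9, -24, -24, 44, 89]
step 7 (PUSH -9): [9, -24, -24, 44, 89, -9]
step 8 (PUSH 62): [9, -24, -24, 44, 89, -9, 62]
step 9 (MUL): [9, -24, -24, 44, 89, -558]
step 10 (ADD): [9, -24, -24, 44, -469]
step 11 (DROP): [9, -24, -24, 44]

[9, -24, -24, 44]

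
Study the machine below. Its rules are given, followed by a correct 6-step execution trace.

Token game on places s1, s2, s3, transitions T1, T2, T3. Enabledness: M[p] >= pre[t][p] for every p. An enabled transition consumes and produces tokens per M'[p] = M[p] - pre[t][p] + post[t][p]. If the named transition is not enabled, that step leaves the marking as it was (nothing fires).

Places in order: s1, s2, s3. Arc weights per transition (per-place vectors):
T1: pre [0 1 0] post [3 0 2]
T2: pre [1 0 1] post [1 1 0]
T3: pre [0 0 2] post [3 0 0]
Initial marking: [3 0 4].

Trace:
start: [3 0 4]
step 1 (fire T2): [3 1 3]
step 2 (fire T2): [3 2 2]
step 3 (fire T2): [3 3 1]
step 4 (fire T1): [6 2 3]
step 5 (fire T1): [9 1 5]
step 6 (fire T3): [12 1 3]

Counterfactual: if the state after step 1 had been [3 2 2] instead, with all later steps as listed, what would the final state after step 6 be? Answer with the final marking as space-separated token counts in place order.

12 2 2

state after step 1 := [3 2 2]
step 2 (fire T2): [3 3 1]
step 3 (fire T2): [3 4 0]
step 4 (fire T1): [6 3 2]
step 5 (fire T1): [9 2 4]
step 6 (fire T3): [12 2 2]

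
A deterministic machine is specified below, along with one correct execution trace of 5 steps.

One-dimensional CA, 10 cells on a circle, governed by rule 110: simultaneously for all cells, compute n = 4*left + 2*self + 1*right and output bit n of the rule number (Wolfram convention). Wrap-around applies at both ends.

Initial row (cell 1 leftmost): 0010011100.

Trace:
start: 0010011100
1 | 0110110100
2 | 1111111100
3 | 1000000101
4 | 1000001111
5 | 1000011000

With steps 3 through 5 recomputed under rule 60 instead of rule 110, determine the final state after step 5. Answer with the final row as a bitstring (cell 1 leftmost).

(re-executing steps 3..5 under rule 60; state before step 3: 1111111100)
3 | 1000000010
4 | 1100000011
5 | 0010000010

0010000010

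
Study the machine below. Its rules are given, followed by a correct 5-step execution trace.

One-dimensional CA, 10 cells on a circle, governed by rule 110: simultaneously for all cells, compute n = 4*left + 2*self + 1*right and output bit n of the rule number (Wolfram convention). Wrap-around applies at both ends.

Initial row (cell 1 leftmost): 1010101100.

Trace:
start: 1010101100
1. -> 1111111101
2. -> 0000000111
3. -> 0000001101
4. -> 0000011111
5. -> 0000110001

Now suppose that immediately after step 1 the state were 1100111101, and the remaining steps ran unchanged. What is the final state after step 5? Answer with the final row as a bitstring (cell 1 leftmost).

state after step 1 := 1100111101
2. -> 0101100111
3. -> 1111101101
4. -> 0000111111
5. -> 0001100001

0001100001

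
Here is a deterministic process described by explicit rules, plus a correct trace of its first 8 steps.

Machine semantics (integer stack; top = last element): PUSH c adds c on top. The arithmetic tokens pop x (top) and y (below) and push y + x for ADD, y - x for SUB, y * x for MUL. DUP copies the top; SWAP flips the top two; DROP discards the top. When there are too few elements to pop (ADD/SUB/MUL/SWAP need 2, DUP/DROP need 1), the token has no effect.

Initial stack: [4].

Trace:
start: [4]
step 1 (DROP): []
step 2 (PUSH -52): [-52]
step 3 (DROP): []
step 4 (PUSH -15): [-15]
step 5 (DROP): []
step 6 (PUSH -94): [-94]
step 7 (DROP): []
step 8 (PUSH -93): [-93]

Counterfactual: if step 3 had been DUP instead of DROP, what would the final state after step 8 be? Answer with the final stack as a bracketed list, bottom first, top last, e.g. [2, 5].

[-52, -52, -93]

(re-executing from step 3 with the substitution; state before step 3: [-52])
step 3 (DUP): [-52, -52]
step 4 (PUSH -15): [-52, -52, -15]
step 5 (DROP): [-52, -52]
step 6 (PUSH -94): [-52, -52, -94]
step 7 (DROP): [-52, -52]
step 8 (PUSH -93): [-52, -52, -93]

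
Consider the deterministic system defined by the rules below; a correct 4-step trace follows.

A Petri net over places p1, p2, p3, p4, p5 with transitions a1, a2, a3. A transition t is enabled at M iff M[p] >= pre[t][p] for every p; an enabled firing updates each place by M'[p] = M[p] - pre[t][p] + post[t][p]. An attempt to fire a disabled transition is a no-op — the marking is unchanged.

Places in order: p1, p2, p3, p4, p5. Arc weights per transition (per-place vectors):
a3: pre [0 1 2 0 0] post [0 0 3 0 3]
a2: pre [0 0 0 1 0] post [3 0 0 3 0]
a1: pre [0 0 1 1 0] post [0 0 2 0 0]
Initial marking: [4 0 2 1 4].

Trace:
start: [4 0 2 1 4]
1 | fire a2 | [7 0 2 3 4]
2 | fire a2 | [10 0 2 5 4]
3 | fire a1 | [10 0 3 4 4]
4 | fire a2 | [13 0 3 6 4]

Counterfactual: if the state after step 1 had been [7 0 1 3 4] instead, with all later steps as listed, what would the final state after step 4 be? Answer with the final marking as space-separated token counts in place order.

state after step 1 := [7 0 1 3 4]
2 | fire a2 | [10 0 1 5 4]
3 | fire a1 | [10 0 2 4 4]
4 | fire a2 | [13 0 2 6 4]

13 0 2 6 4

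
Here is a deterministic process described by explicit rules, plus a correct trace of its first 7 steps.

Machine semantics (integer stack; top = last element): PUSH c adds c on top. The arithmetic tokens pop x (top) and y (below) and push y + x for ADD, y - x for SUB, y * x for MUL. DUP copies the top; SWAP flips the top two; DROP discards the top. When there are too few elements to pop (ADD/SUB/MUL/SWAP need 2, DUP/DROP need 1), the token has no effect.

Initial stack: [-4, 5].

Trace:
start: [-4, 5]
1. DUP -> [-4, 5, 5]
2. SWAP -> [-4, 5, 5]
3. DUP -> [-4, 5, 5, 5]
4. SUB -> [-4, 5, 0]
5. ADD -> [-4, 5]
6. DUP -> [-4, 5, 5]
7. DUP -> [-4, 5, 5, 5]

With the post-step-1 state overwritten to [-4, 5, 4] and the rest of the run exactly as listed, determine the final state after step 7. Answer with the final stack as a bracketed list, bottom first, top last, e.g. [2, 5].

[-4, 4, 4, 4]

state after step 1 := [-4, 5, 4]
2. SWAP -> [-4, 4, 5]
3. DUP -> [-4, 4, 5, 5]
4. SUB -> [-4, 4, 0]
5. ADD -> [-4, 4]
6. DUP -> [-4, 4, 4]
7. DUP -> [-4, 4, 4, 4]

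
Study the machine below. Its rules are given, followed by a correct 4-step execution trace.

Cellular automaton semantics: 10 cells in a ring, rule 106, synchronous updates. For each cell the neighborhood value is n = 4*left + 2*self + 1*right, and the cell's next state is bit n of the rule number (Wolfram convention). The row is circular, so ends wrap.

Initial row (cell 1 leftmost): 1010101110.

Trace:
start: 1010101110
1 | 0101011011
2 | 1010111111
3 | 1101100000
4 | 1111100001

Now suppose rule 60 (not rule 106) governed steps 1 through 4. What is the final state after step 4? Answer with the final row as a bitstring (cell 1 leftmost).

0100000100

(re-executing steps 1..4 under rule 60; state before step 1: 1010101110)
1 | 1111111001
2 | 0000000101
3 | 1000000111
4 | 0100000100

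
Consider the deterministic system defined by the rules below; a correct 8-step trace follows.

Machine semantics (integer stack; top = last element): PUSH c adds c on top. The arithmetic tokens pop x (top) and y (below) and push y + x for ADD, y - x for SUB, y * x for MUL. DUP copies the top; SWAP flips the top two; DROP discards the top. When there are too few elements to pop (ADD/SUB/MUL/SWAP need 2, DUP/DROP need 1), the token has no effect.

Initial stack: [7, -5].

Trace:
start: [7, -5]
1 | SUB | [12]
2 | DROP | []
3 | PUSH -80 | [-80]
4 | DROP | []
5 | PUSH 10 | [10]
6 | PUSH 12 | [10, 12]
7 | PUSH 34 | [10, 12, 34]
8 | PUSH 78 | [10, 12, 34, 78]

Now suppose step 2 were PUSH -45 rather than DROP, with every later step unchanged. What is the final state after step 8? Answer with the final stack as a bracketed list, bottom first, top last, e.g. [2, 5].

[12, -45, 10, 12, 34, 78]

(re-executing from step 2 with the substitution; state before step 2: [12])
2 | PUSH -45 | [12, -45]
3 | PUSH -80 | [12, -45, -80]
4 | DROP | [12, -45]
5 | PUSH 10 | [12, -45, 10]
6 | PUSH 12 | [12, -45, 10, 12]
7 | PUSH 34 | [12, -45, 10, 12, 34]
8 | PUSH 78 | [12, -45, 10, 12, 34, 78]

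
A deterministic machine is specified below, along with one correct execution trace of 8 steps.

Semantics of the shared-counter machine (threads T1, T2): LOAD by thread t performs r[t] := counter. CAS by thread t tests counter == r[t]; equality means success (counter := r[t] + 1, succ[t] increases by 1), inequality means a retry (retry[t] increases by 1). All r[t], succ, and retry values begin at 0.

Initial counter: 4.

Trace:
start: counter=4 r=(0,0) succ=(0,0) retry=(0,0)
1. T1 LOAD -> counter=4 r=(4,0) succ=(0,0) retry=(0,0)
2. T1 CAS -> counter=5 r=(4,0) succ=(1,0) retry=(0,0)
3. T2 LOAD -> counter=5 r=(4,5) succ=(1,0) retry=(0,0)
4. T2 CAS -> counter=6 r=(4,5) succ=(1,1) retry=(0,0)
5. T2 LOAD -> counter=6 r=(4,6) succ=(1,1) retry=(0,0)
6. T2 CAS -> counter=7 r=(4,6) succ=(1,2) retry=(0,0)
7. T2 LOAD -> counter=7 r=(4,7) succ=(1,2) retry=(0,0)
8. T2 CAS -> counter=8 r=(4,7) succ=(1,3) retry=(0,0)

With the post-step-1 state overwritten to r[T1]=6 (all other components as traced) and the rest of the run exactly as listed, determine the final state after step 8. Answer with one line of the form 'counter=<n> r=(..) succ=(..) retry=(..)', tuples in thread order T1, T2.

counter=7 r=(6,6) succ=(0,3) retry=(1,0)

state after step 1 := counter=4 r=(6,0) succ=(0,0) retry=(0,0)
2. T1 CAS -> counter=4 r=(6,0) succ=(0,0) retry=(1,0)
3. T2 LOAD -> counter=4 r=(6,4) succ=(0,0) retry=(1,0)
4. T2 CAS -> counter=5 r=(6,4) succ=(0,1) retry=(1,0)
5. T2 LOAD -> counter=5 r=(6,5) succ=(0,1) retry=(1,0)
6. T2 CAS -> counter=6 r=(6,5) succ=(0,2) retry=(1,0)
7. T2 LOAD -> counter=6 r=(6,6) succ=(0,2) retry=(1,0)
8. T2 CAS -> counter=7 r=(6,6) succ=(0,3) retry=(1,0)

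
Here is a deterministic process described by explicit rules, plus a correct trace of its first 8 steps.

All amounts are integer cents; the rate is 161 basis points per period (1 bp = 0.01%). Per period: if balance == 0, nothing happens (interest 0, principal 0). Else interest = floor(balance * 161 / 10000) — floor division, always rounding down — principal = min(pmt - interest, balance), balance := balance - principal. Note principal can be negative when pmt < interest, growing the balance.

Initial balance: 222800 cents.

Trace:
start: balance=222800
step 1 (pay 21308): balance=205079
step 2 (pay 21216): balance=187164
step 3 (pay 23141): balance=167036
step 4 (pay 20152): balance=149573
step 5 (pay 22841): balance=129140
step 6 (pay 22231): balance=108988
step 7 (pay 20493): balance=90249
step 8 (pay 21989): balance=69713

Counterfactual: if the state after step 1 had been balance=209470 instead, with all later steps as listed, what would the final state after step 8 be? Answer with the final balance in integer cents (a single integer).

74623

state after step 1 := balance=209470
step 2 (pay 21216): balance=191626
step 3 (pay 23141): balance=171570
step 4 (pay 20152): balance=154180
step 5 (pay 22841): balance=133821
step 6 (pay 22231): balance=113744
step 7 (pay 20493): balance=95082
step 8 (pay 21989): balance=74623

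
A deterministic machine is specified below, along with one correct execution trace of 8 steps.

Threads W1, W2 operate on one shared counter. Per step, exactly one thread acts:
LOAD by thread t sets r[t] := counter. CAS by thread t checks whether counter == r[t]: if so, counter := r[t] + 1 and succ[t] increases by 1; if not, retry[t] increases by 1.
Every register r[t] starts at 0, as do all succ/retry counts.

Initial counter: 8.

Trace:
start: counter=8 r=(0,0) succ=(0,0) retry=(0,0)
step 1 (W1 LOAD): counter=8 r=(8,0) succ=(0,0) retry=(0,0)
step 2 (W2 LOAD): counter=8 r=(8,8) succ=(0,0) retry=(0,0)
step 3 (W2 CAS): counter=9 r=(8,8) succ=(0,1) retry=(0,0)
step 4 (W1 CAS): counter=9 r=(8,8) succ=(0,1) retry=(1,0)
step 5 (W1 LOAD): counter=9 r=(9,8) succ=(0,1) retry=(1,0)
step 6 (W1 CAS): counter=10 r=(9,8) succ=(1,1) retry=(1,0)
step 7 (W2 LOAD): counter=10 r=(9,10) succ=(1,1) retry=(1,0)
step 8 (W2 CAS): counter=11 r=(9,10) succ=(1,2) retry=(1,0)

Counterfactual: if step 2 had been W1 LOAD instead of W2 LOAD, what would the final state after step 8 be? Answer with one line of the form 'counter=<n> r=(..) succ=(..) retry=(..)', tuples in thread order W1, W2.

counter=11 r=(9,10) succ=(2,1) retry=(0,1)

(re-executing from step 2 with the substitution; state before step 2: counter=8 r=(8,0) succ=(0,0) retry=(0,0))
step 2 (W1 LOAD): counter=8 r=(8,0) succ=(0,0) retry=(0,0)
step 3 (W2 CAS): counter=8 r=(8,0) succ=(0,0) retry=(0,1)
step 4 (W1 CAS): counter=9 r=(8,0) succ=(1,0) retry=(0,1)
step 5 (W1 LOAD): counter=9 r=(9,0) succ=(1,0) retry=(0,1)
step 6 (W1 CAS): counter=10 r=(9,0) succ=(2,0) retry=(0,1)
step 7 (W2 LOAD): counter=10 r=(9,10) succ=(2,0) retry=(0,1)
step 8 (W2 CAS): counter=11 r=(9,10) succ=(2,1) retry=(0,1)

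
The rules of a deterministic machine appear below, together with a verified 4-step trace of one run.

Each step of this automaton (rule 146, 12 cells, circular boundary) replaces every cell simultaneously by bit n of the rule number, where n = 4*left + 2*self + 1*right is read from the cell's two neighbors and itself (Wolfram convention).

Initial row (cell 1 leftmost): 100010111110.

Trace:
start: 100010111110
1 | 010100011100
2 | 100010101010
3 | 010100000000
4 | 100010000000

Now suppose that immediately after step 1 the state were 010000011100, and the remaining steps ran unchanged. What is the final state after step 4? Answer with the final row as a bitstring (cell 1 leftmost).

state after step 1 := 010000011100
2 | 101000101010
3 | 000101000000
4 | 001000100000

001000100000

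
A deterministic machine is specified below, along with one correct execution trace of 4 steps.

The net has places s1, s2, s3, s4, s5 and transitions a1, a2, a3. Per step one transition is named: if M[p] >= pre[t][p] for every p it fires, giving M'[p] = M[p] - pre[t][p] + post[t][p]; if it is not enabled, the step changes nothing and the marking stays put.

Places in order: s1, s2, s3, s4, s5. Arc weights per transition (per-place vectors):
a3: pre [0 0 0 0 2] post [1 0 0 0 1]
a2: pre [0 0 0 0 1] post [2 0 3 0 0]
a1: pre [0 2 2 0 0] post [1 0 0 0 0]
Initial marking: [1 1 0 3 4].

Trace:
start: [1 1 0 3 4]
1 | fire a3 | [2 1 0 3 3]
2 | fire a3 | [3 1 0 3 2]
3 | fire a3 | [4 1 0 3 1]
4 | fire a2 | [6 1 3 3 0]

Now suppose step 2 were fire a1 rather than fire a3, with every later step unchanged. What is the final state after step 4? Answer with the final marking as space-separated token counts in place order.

5 1 3 3 1

(re-executing from step 2 with the substitution; state before step 2: [2 1 0 3 3])
2 | fire a1 | [2 1 0 3 3]
3 | fire a3 | [3 1 0 3 2]
4 | fire a2 | [5 1 3 3 1]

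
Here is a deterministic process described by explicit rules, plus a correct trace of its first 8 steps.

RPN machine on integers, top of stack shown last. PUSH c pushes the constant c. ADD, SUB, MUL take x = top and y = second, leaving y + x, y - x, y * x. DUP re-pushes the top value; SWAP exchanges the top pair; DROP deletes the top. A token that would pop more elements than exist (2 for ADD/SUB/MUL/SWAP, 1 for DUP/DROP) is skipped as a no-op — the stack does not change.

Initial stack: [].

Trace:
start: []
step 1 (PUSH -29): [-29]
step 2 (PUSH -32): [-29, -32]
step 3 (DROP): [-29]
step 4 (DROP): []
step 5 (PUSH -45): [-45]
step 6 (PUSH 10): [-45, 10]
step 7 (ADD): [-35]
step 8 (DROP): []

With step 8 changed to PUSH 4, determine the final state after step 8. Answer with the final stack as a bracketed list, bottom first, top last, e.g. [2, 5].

(re-executing from step 8 with the substitution; state before step 8: [-35])
step 8 (PUSH 4): [-35, 4]

[-35, 4]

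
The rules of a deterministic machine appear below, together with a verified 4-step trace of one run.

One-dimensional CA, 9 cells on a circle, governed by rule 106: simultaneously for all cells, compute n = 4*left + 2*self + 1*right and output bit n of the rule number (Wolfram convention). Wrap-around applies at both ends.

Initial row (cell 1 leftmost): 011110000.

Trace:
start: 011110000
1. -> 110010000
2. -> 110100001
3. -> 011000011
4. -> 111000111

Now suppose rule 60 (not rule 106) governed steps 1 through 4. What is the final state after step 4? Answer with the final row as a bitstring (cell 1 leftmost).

011111111

(re-executing steps 1..4 under rule 60; state before step 1: 011110000)
1. -> 010001000
2. -> 011001100
3. -> 010101010
4. -> 011111111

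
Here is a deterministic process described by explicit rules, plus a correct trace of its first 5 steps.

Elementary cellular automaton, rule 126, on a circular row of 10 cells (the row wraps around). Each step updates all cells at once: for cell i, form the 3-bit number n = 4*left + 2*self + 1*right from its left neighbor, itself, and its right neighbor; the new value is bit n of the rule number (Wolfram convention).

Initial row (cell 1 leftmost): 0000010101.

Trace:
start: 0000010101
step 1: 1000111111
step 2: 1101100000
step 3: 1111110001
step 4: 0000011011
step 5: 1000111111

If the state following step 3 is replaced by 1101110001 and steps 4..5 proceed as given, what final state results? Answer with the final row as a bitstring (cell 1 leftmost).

1101111111

state after step 3 := 1101110001
step 4: 0111011011
step 5: 1101111111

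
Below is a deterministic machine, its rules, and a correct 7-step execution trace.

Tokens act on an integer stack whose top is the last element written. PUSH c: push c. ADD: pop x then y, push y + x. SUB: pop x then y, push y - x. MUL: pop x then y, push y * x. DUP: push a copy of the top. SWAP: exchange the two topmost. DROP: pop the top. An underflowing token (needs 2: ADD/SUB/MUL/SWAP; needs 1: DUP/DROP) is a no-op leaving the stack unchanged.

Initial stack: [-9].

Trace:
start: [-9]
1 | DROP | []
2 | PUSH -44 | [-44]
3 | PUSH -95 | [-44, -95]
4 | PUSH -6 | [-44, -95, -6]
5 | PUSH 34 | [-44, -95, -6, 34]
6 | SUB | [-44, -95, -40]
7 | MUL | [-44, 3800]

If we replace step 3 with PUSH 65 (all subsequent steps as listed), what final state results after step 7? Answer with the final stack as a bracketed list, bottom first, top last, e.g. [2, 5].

(re-executing from step 3 with the substitution; state before step 3: [-44])
3 | PUSH 65 | [-44, 65]
4 | PUSH -6 | [-44, 65, -6]
5 | PUSH 34 | [-44, 65, -6, 34]
6 | SUB | [-44, 65, -40]
7 | MUL | [-44, -2600]

[-44, -2600]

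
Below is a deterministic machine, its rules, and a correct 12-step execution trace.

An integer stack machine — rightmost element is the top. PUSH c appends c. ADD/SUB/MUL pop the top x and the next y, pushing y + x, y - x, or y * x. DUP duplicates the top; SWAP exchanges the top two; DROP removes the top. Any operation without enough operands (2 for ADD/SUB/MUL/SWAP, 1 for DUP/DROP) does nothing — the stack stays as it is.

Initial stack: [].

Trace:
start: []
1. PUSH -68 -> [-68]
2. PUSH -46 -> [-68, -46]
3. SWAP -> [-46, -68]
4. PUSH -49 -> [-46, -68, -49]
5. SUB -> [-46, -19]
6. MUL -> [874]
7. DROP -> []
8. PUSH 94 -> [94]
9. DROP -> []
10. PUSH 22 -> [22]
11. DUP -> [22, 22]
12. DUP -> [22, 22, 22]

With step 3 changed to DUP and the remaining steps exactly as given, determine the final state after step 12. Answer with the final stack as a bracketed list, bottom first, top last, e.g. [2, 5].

[-68, 22, 22, 22]

(re-executing from step 3 with the substitution; state before step 3: [-68, -46])
3. DUP -> [-68, -46, -46]
4. PUSH -49 -> [-68, -46, -46, -49]
5. SUB -> [-68, -46, 3]
6. MUL -> [-68, -138]
7. DROP -> [-68]
8. PUSH 94 -> [-68, 94]
9. DROP -> [-68]
10. PUSH 22 -> [-68, 22]
11. DUP -> [-68, 22, 22]
12. DUP -> [-68, 22, 22, 22]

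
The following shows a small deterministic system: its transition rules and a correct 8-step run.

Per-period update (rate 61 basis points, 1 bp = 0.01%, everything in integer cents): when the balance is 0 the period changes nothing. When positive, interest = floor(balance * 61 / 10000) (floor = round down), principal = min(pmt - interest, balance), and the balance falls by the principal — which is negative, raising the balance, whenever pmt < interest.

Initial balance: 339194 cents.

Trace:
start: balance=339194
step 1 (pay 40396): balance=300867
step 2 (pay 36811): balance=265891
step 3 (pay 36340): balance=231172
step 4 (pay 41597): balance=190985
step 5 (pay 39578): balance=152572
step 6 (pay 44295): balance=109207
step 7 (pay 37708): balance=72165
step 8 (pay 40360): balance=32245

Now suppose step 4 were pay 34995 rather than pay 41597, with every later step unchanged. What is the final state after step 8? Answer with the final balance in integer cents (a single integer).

(re-executing from step 4 with the substitution; state before step 4: balance=231172)
step 4 (pay 34995): balance=197587
step 5 (pay 39578): balance=159214
step 6 (pay 44295): balance=115890
step 7 (pay 37708): balance=78888
step 8 (pay 40360): balance=39009

39009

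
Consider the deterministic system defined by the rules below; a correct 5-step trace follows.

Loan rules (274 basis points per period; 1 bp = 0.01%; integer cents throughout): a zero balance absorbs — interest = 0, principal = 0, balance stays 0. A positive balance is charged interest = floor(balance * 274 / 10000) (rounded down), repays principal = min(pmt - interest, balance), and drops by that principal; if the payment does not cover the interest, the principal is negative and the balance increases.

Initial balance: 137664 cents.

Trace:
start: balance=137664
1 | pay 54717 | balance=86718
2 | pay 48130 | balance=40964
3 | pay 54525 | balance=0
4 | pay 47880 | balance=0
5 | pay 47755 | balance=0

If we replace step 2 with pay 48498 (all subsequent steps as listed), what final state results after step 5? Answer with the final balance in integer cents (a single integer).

(re-executing from step 2 with the substitution; state before step 2: balance=86718)
2 | pay 48498 | balance=40596
3 | pay 54525 | balance=0
4 | pay 47880 | balance=0
5 | pay 47755 | balance=0

0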